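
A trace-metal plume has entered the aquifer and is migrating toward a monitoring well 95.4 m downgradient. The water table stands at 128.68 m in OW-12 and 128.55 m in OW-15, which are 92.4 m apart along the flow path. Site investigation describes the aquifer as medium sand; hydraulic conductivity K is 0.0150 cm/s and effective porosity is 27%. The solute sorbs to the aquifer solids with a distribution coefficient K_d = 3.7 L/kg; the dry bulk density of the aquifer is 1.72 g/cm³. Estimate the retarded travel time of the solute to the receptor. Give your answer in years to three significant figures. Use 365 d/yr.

95.1 years

Hydraulic gradient i = (128.68 − 128.55) / 92.4 = 0.13 / 92.4 = 0.001407
K = 0.0150 cm/s × 864 = 12.96 m/d
Specific discharge q = 12.96 × 0.001407 = 0.01823 m/d
v_s = q/n_e = 0.01823/0.27 = 0.06753 m/d
Retardation R = 1 + ρ_b·K_d/n = 1 + 1.72×3.7/0.27 = 24.57
Contaminant velocity v_c = v/R = 0.06753/24.57 = 0.002749 m/d
t = L/v_c = 95.4/0.002749 = 34710 d
   = 34710/365 = 95.1 yr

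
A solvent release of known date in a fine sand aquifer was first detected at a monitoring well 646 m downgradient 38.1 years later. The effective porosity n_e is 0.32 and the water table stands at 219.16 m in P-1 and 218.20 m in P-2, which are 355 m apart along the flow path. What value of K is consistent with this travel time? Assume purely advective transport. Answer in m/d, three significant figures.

Hydraulic gradient i = (219.16 − 218.20) / 355 = 0.96 / 355 = 0.002704
t = 38.1 years = 13910 d
v = L / t = 646 / 13910 = 0.04645 m/d
K = v · n / i = 0.04645 × 0.32 / 0.002704 = 5.50 m/d

5.50 m/d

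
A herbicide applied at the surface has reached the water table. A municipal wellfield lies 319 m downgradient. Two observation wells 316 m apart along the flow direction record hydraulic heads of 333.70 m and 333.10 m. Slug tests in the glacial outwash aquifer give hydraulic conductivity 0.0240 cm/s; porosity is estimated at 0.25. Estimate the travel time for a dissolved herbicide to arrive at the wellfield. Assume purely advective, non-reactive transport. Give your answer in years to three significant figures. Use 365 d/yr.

Hydraulic gradient i = (333.70 − 333.10) / 316 = 0.60 / 316 = 0.001899
K = 0.0240 cm/s × 864 = 20.74 m/d
q = Ki = 20.74 × 0.001899 = 0.03937 m/d
v = Ki/n = 20.74·0.001899/0.25 = 0.1575 m/d
t = L / v = 319 / 0.1575 = 2026 d
   = 2026 / 365 = 5.55 yr

5.55 years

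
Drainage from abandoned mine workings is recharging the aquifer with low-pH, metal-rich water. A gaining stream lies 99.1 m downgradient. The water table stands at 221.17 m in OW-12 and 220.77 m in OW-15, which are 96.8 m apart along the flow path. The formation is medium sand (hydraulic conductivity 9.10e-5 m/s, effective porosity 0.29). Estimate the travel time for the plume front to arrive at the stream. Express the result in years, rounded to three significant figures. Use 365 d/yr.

Hydraulic gradient i = (221.17 − 220.77) / 96.8 = 0.40 / 96.8 = 0.004132
K = 9.10e-5 m/s × 86400 s/d = 7.862 m/d
Darcy flux q = K·i = 7.862 × 0.004132 = 0.03249 m/d
Average linear velocity = 0.03249 / 0.29 = 0.1120 m/d
t = L / v = 99.1 / 0.1120 = 884.6 d
   = 884.6 / 365 = 2.42 yr

2.42 years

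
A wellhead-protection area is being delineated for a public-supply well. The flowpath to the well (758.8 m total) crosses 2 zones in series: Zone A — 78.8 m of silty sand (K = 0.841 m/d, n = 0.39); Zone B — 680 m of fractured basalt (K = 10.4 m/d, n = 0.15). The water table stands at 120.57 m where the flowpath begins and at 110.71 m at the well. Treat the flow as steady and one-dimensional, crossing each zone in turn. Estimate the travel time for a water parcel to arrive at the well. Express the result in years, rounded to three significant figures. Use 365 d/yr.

Total head drop ΔH = 120.57 − 110.71 = 9.86 m
Continuity: the same q passes through each zone, so ΔH = q·Σ(L_j/K_j) — the zones act as resistances in series.
Σ(L/K) = 78.8/0.841 + 680/10.4 = 93.70 + 65.38 = 159.1 d
q = ΔH / Σ(L/K) = 9.86 / 159.1 = 0.06198 m/d (same in every zone)
Zone A: v = q/n = 0.06198/0.39 = 0.1589 m/d → t_A = 78.8/0.1589 = 495.8 d
Zone B: v = q/n = 0.06198/0.15 = 0.4132 m/d → t_B = 680/0.4132 = 1646 d
Total t = 495.8 + 1646 = 2142 d
   = 2142 / 365 = 5.87 yr

5.87 years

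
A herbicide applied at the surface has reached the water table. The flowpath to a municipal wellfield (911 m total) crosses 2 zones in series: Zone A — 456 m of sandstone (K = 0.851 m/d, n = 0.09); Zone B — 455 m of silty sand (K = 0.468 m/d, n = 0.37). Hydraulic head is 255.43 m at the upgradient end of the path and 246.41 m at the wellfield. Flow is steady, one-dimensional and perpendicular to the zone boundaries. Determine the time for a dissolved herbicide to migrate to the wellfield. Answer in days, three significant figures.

Total head drop ΔH = 255.43 − 246.41 = 9.02 m
Continuity: the same q passes through each zone, so ΔH = q·Σ(L_j/K_j) — the zones act as resistances in series.
Σ(L/K) = 456/0.851 + 455/0.468 = 535.8 + 972.2 = 1508 d
q = ΔH / Σ(L/K) = 9.02 / 1508 = 0.005981 m/d (same in every zone)
Zone A: v = q/n = 0.005981/0.09 = 0.06646 m/d → t_A = 456/0.06646 = 6862 d
Zone B: v = q/n = 0.005981/0.37 = 0.01617 m/d → t_B = 455/0.01617 = 28150 d
Total t = 6862 + 28150 = 35010 d

35000 days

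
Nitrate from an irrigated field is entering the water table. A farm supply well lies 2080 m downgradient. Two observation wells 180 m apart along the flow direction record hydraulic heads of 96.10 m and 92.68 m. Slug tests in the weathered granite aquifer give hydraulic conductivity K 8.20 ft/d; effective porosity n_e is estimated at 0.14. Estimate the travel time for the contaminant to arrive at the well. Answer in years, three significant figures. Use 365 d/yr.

Hydraulic gradient i = (96.10 − 92.68) / 180 = 3.42 / 180 = 0.01900
K = 8.20 ft/d × 0.3048 = 2.499 m/d
q = Ki = 2.499 × 0.01900 = 0.04749 m/d
v = Ki/n = 2.499·0.01900/0.14 = 0.3392 m/d
t = L / v = 2080 / 0.3392 = 6132 d
   = 6132 / 365 = 16.8 yr

16.8 years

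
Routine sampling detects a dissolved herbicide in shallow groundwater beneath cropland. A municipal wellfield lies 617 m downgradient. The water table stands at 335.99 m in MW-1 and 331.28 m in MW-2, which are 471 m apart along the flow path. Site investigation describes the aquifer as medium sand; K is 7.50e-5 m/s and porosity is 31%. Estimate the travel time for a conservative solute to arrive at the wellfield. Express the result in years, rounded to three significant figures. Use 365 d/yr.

8.09 years

Hydraulic gradient i = (335.99 − 331.28) / 471 = 4.71 / 471 = 0.01000
K = 7.50e-5 m/s × 86400 s/d = 6.480 m/d
q = Ki = 6.480 × 0.01000 = 0.06480 m/d
Average linear velocity = 0.06480 / 0.31 = 0.2090 m/d
t = L / v = 617 / 0.2090 = 2952 d
   = 2952 / 365 = 8.09 yr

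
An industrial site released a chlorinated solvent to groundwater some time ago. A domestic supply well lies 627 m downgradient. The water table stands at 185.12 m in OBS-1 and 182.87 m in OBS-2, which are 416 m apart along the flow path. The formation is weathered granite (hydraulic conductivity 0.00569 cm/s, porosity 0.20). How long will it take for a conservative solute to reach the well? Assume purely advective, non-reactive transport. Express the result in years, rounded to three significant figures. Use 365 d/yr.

Hydraulic gradient i = (185.12 − 182.87) / 416 = 2.25 / 416 = 0.005409
K = 0.00569 cm/s × 864 = 4.916 m/d
Specific discharge q = 4.916 × 0.005409 = 0.02659 m/d
Average linear velocity = 0.02659 / 0.20 = 0.1329 m/d
t = L / v = 627 / 0.1329 = 4716 d
   = 4716 / 365 = 12.9 yr

12.9 years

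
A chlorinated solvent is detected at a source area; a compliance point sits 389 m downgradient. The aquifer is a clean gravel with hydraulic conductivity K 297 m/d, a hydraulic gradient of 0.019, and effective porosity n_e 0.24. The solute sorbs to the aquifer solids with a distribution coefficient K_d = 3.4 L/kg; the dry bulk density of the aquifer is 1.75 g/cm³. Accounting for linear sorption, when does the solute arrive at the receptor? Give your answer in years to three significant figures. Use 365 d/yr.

1.17 years

Darcy flux q = K·i = 297 × 0.019 = 5.643 m/d
Seepage velocity v = q / n = 5.643 / 0.24 = 23.51 m/d
Retardation R = 1 + ρ_b·K_d/n = 1 + 1.75×3.4/0.24 = 25.79
Contaminant velocity v_c = v/R = 23.51/25.79 = 0.9116 m/d
t = L/v_c = 389/0.9116 = 426.7 d
   = 426.7/365 = 1.17 yr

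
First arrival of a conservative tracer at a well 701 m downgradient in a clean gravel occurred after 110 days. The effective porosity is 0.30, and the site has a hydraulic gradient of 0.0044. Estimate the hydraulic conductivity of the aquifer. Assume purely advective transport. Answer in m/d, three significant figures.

v = L / t = 701 / 110 = 6.373 m/d
K = v · n / i = 6.373 × 0.30 / 0.0044 = 435 m/d

435 m/d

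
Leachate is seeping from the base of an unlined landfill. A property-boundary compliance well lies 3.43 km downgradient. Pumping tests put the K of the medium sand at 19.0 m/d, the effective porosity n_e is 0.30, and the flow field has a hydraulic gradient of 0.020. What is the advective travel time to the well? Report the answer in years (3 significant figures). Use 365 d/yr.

Specific discharge q = 19.0 × 0.020 = 0.3800 m/d
Average linear velocity = 0.3800 / 0.30 = 1.267 m/d
L = 3.43 km = 3430 m
t = L / v = 3430 / 1.267 = 2708 d
   = 2708 / 365 = 7.42 yr

7.42 years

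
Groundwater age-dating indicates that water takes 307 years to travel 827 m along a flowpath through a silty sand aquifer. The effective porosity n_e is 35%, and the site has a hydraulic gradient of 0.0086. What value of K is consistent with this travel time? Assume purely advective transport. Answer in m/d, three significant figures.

0.300 m/d

t = 307 years = 112100 d
v = L / t = 827 / 112100 = 0.007380 m/d
K = v · n / i = 0.007380 × 0.35 / 0.0086 = 0.300 m/d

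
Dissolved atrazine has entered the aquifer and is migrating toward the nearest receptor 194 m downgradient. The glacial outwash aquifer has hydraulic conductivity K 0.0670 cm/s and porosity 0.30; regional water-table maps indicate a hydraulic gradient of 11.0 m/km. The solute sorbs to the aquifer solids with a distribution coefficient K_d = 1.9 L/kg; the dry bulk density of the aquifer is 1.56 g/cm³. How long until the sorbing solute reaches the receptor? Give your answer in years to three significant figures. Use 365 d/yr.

2.72 years

K = 0.0670 cm/s × 864 = 57.89 m/d
q = Ki = 57.89 × 0.011 = 0.6368 m/d
v_s = q/n_e = 0.6368/0.30 = 2.123 m/d
Retardation R = 1 + ρ_b·K_d/n = 1 + 1.56×1.9/0.30 = 10.88
Contaminant velocity v_c = v/R = 2.123/10.88 = 0.1951 m/d
t = L/v_c = 194/0.1951 = 994.4 d
   = 994.4/365 = 2.72 yr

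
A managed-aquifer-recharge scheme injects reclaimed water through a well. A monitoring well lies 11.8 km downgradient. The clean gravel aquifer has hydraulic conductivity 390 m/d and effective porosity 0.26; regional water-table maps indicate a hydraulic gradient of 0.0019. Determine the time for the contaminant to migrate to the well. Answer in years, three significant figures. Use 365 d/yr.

11.3 years

Darcy flux q = K·i = 390 × 0.0019 = 0.7410 m/d
Seepage velocity v = q / n = 0.7410 / 0.26 = 2.850 m/d
L = 11.8 km = 11800 m
t = L / v = 11800 / 2.850 = 4140 d
   = 4140 / 365 = 11.3 yr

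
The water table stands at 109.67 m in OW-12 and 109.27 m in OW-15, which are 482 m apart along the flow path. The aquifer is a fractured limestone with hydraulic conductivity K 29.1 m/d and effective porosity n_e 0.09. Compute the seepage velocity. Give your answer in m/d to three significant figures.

Hydraulic gradient i = (109.67 − 109.27) / 482 = 0.40 / 482 = 8.299e-4
q = Ki = 29.1 × 8.299e-4 = 0.02415 m/d
v_s = q/n_e = 0.02415/0.09 = 0.2683 m/d

0.268 m/d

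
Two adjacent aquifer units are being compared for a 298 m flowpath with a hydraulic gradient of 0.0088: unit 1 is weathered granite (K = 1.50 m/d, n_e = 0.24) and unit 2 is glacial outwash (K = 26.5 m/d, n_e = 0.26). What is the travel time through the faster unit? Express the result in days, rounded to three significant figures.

Unit 1 (weathered granite): v = 1.50×0.0088/0.24 = 0.05500 m/d, t = 298/0.05500 = 5418 d
Unit 2 (glacial outwash): v = 26.5×0.0088/0.26 = 0.8969 m/d, t = 298/0.8969 = 332.2 d
Faster unit: t = 332 d

332 days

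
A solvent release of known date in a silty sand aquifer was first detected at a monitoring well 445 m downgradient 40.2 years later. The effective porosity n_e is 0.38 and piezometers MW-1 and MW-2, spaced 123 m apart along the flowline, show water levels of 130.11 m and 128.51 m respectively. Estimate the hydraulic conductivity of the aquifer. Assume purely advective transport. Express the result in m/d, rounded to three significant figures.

0.886 m/d

Hydraulic gradient i = (130.11 − 128.51) / 123 = 1.60 / 123 = 0.01301
t = 40.2 years = 14670 d
v = L / t = 445 / 14670 = 0.03033 m/d
K = v · n / i = 0.03033 × 0.38 / 0.01301 = 0.886 m/d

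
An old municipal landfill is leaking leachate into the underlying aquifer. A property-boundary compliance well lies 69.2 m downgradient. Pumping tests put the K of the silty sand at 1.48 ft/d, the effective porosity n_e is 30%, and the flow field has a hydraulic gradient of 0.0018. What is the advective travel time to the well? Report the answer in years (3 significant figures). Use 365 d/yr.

70.0 years

K = 1.48 ft/d × 0.3048 = 0.4511 m/d
Darcy flux q = K·i = 0.4511 × 0.0018 = 8.120e-4 m/d
v = Ki/n = 0.4511·0.0018/0.30 = 0.002707 m/d
t = L / v = 69.2 / 0.002707 = 25570 d
   = 25570 / 365 = 70.0 yr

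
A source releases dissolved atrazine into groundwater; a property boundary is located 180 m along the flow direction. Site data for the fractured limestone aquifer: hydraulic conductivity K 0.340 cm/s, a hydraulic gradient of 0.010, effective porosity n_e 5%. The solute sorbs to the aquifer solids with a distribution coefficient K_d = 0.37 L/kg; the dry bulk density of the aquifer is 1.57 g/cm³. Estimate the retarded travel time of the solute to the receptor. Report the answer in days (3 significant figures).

K = 0.340 cm/s × 864 = 293.8 m/d
Specific discharge q = 293.8 × 0.010 = 2.938 m/d
v_s = q/n_e = 2.938/0.05 = 58.75 m/d
Retardation R = 1 + ρ_b·K_d/n = 1 + 1.57×0.37/0.05 = 12.62
Contaminant velocity v_c = v/R = 58.75/12.62 = 4.656 m/d
t = L/v_c = 180/4.656 = 38.66 d

38.7 days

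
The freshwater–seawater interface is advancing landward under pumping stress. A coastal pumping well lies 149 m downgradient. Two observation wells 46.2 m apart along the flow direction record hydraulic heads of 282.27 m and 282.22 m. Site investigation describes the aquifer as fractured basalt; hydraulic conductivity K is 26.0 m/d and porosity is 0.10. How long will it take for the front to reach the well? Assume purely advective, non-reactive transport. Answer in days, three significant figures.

Hydraulic gradient i = (282.27 − 282.22) / 46.2 = 0.05 / 46.2 = 0.001082
Specific discharge q = 26.0 × 0.001082 = 0.02814 m/d
Seepage velocity v = q / n = 0.02814 / 0.10 = 0.2814 m/d
t = L / v = 149 / 0.2814 = 529.5 d

530 days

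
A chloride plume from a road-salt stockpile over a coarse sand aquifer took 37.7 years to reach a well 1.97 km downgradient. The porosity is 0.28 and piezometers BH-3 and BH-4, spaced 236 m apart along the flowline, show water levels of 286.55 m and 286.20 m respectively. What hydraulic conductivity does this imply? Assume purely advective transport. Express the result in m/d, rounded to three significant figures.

Hydraulic gradient i = (286.55 − 286.20) / 236 = 0.35 / 236 = 0.001483
t = 37.7 years = 13760 d
L = 1.97 km = 1970 m
v = L / t = 1970 / 13760 = 0.1432 m/d
K = v · n / i = 0.1432 × 0.28 / 0.001483 = 27.0 m/d

27.0 m/d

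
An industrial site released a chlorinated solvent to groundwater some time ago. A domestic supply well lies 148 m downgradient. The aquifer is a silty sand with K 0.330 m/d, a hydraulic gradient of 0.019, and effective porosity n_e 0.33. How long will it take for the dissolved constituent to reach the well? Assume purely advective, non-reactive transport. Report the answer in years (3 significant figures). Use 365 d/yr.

Darcy flux q = K·i = 0.330 × 0.019 = 0.006270 m/d
v = Ki/n = 0.330·0.019/0.33 = 0.01900 m/d
t = L / v = 148 / 0.01900 = 7789 d
   = 7789 / 365 = 21.3 yr

21.3 years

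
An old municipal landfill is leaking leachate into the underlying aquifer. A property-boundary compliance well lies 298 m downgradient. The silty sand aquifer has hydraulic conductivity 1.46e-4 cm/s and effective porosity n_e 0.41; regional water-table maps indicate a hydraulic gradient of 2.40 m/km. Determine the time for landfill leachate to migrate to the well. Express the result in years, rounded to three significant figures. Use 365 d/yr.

K = 1.46e-4 cm/s × 864 = 0.1261 m/d
q = Ki = 0.1261 × 0.0024 = 3.027e-4 m/d
v_s = q/n_e = 3.027e-4/0.41 = 7.384e-4 m/d
t = L / v = 298 / 7.384e-4 = 403600 d
   = 403600 / 365 = 1110 yr

1110 years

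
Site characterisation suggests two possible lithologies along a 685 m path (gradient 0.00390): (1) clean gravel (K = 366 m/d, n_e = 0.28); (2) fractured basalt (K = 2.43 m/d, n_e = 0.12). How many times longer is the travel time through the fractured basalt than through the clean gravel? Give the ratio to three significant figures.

Unit 1 (clean gravel): v = 366×0.0039/0.28 = 5.098 m/d, t = 685/5.098 = 134.4 d
Unit 2 (fractured basalt): v = 2.43×0.0039/0.12 = 0.07898 m/d, t = 685/0.07898 = 8674 d
t(fractured basalt) / t(clean gravel) = 8674/134.4 = 64.6

64.6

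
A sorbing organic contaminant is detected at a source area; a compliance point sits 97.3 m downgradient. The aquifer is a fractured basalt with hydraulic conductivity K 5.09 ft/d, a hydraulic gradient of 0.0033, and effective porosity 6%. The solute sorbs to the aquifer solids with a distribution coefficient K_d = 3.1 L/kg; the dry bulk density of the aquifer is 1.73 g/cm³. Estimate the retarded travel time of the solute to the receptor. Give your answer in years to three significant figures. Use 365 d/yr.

K = 5.09 ft/d × 0.3048 = 1.551 m/d
Darcy flux q = K·i = 1.551 × 0.0033 = 0.005120 m/d
v_s = q/n_e = 0.005120/0.06 = 0.08533 m/d
Retardation R = 1 + ρ_b·K_d/n = 1 + 1.73×3.1/0.06 = 90.38
Contaminant velocity v_c = v/R = 0.08533/90.38 = 9.441e-4 m/d
t = L/v_c = 97.3/9.441e-4 = 103100 d
   = 103100/365 = 282 yr

282 years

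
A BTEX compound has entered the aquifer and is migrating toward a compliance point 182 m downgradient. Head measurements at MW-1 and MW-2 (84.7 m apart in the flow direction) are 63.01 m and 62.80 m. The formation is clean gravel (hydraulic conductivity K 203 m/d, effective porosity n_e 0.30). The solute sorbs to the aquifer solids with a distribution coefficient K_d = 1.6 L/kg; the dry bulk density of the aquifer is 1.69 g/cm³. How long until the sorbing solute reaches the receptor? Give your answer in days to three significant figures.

Hydraulic gradient i = (63.01 − 62.80) / 84.7 = 0.21 / 84.7 = 0.002479
q = Ki = 203 × 0.002479 = 0.5033 m/d
Average linear velocity = 0.5033 / 0.30 = 1.678 m/d
Retardation R = 1 + ρ_b·K_d/n = 1 + 1.69×1.6/0.30 = 10.01
Contaminant velocity v_c = v/R = 1.678/10.01 = 0.1675 m/d
t = L/v_c = 182/0.1675 = 1086 d

1090 days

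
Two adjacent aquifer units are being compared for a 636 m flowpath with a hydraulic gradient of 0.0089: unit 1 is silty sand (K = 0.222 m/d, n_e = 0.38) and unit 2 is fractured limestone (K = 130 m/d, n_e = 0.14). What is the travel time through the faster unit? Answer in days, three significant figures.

Unit 1 (silty sand): v = 0.222×0.0089/0.38 = 0.005199 m/d, t = 636/0.005199 = 122300 d
Unit 2 (fractured limestone): v = 130×0.0089/0.14 = 8.264 m/d, t = 636/8.264 = 76.96 d
Faster unit: t = 77.0 d

77.0 days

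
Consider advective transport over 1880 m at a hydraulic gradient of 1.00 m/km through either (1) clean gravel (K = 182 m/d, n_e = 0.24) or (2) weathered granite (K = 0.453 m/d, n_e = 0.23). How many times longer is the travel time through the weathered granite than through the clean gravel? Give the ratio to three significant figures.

385

Unit 1 (clean gravel): v = 182×0.0010/0.24 = 0.7583 m/d, t = 1880/0.7583 = 2479 d
Unit 2 (weathered granite): v = 0.453×0.0010/0.23 = 0.001970 m/d, t = 1880/0.001970 = 954500 d
t(weathered granite) / t(clean gravel) = 954500/2479 = 385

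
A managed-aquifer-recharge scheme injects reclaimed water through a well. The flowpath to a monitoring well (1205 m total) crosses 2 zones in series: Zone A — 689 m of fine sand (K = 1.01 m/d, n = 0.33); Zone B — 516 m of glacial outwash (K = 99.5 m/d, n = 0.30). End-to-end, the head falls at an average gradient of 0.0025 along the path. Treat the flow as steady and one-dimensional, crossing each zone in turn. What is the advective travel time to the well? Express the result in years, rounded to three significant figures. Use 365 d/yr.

Continuity: the same q passes through each zone, so ΔH = q·Σ(L_j/K_j) — the zones act as resistances in series.
Σ(L/K) = 689/1.01 + 516/99.5 = 682.2 + 5.186 = 687.4 d
K_eq = L_total / Σ(L/K) = 1205 / 687.4 = 1.753 m/d
q = K_eq · i = 1.753 × 0.0025 = 0.004383 m/d (same in every zone)
Zone A: v = q/n = 0.004383/0.33 = 0.01328 m/d → t_A = 689/0.01328 = 51880 d
Zone B: v = q/n = 0.004383/0.30 = 0.01461 m/d → t_B = 516/0.01461 = 35320 d
Total t = 51880 + 35320 = 87200 d
   = 87200 / 365 = 239 yr

239 years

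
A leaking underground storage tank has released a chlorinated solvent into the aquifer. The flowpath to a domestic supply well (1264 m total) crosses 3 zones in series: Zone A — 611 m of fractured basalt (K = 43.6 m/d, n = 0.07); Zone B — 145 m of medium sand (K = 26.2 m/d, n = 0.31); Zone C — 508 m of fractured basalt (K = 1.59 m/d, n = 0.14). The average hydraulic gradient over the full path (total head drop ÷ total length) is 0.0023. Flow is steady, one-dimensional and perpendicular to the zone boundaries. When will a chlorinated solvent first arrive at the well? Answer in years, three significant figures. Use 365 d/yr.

Continuity: the same q passes through each zone, so ΔH = q·Σ(L_j/K_j) — the zones act as resistances in series.
Σ(L/K) = 611/43.6 + 145/26.2 + 508/1.59 = 14.01 + 5.534 + 319.5 = 339.0 d
K_eq = L_total / Σ(L/K) = 1264 / 339.0 = 3.728 m/d
q = K_eq · i = 3.728 × 0.0023 = 0.008575 m/d (same in every zone)
Zone A: v = q/n = 0.008575/0.07 = 0.1225 m/d → t_A = 611/0.1225 = 4988 d
Zone B: v = q/n = 0.008575/0.31 = 0.02766 m/d → t_B = 145/0.02766 = 5242 d
Zone C: v = q/n = 0.008575/0.14 = 0.06125 m/d → t_C = 508/0.06125 = 8294 d
Total t = 4988 + 5242 + 8294 = 18520 d
   = 18520 / 365 = 50.8 yr

50.8 years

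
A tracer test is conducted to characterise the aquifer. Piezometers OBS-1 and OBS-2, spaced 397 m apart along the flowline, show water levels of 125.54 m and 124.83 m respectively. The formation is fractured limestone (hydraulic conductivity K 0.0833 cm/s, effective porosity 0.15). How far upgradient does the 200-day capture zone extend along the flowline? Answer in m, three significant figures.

Hydraulic gradient i = (125.54 − 124.83) / 397 = 0.71 / 397 = 0.001788
K = 0.0833 cm/s × 864 = 71.97 m/d
Specific discharge q = 71.97 × 0.001788 = 0.1287 m/d
v = Ki/n = 71.97·0.001788/0.15 = 0.8581 m/d
L = v × T = 0.8581 × 200 = 171.6 m

172 m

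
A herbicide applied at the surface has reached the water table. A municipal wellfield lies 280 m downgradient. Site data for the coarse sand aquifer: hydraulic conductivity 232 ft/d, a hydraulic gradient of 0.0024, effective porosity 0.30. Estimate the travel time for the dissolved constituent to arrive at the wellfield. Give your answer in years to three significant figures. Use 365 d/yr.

1.36 years

K = 232 ft/d × 0.3048 = 70.71 m/d
Darcy flux q = K·i = 70.71 × 0.0024 = 0.1697 m/d
Seepage velocity v = q / n = 0.1697 / 0.30 = 0.5657 m/d
t = L / v = 280 / 0.5657 = 495.0 d
   = 495.0 / 365 = 1.36 yr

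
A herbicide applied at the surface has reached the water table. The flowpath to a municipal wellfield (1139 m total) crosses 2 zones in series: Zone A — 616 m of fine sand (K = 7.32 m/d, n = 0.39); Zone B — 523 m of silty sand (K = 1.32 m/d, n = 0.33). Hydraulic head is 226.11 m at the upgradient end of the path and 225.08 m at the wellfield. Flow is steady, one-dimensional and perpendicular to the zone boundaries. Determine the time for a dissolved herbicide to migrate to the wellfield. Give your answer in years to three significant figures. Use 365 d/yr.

Total head drop ΔH = 226.11 − 225.08 = 1.03 m
Continuity: the same q passes through each zone, so ΔH = q·Σ(L_j/K_j) — the zones act as resistances in series.
Σ(L/K) = 616/7.32 + 523/1.32 = 84.15 + 396.2 = 480.4 d
q = ΔH / Σ(L/K) = 1.03 / 480.4 = 0.002144 m/d (same in every zone)
Zone A: v = q/n = 0.002144/0.39 = 0.005498 m/d → t_A = 616/0.005498 = 112000 d
Zone B: v = q/n = 0.002144/0.33 = 0.006498 m/d → t_B = 523/0.006498 = 80490 d
Total t = 112000 + 80490 = 192500 d
   = 192500 / 365 = 527 yr

527 years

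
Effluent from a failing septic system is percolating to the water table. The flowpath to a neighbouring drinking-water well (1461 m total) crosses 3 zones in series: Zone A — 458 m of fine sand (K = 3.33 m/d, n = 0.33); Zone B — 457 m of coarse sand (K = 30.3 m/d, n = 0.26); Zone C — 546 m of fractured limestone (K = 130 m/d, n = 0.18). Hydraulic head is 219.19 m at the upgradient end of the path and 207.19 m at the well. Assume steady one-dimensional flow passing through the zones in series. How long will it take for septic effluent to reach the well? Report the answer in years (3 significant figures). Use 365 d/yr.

13.2 years

Total head drop ΔH = 219.19 − 207.19 = 12.00 m
Steady 1-D flow in series ⇒ the Darcy flux q is identical in every zone and the zone head losses add (resistances L/K in series).
Σ(L/K) = 458/3.33 + 457/30.3 + 546/130 = 137.5 + 15.08 + 4.200 = 156.8 d
q = ΔH / Σ(L/K) = 12.00 / 156.8 = 0.07652 m/d (same in every zone)
Zone A: v = q/n = 0.07652/0.33 = 0.2319 m/d → t_A = 458/0.2319 = 1975 d
Zone B: v = q/n = 0.07652/0.26 = 0.2943 m/d → t_B = 457/0.2943 = 1553 d
Zone C: v = q/n = 0.07652/0.18 = 0.4251 m/d → t_C = 546/0.4251 = 1284 d
Total t = 1975 + 1553 + 1284 = 4812 d
   = 4812 / 365 = 13.2 yr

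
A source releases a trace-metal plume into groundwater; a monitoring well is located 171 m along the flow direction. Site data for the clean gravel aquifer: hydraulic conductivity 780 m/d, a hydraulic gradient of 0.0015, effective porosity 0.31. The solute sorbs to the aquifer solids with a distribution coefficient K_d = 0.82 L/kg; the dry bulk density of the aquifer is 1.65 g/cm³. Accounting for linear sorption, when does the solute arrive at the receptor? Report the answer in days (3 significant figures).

243 days

Darcy flux q = K·i = 780 × 0.0015 = 1.170 m/d
v = Ki/n = 780·0.0015/0.31 = 3.774 m/d
Retardation R = 1 + ρ_b·K_d/n = 1 + 1.65×0.82/0.31 = 5.365
Contaminant velocity v_c = v/R = 3.774/5.365 = 0.7035 m/d
t = L/v_c = 171/0.7035 = 243.1 d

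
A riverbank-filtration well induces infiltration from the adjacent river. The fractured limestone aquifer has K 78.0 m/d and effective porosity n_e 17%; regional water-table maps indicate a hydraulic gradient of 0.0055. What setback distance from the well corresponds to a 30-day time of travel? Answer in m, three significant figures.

75.7 m

q = Ki = 78.0 × 0.0055 = 0.4290 m/d
v = Ki/n = 78.0·0.0055/0.17 = 2.524 m/d
L = v × T = 2.524 × 30 = 75.71 m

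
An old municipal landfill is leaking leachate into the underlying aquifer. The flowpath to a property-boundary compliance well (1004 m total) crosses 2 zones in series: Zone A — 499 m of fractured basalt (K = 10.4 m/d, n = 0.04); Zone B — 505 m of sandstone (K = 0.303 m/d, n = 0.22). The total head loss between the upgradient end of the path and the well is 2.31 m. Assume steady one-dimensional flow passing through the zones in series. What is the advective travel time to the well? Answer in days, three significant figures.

Continuity: the same q passes through each zone, so ΔH = q·Σ(L_j/K_j) — the zones act as resistances in series.
Σ(L/K) = 499/10.4 + 505/0.303 = 47.98 + 1667 = 1715 d
q = ΔH / Σ(L/K) = 2.31 / 1715 = 0.001347 m/d (same in every zone)
Zone A: v = q/n = 0.001347/0.04 = 0.03368 m/d → t_A = 499/0.03368 = 14820 d
Zone B: v = q/n = 0.001347/0.22 = 0.006124 m/d → t_B = 505/0.006124 = 82470 d
Total t = 14820 + 82470 = 97280 d

97300 days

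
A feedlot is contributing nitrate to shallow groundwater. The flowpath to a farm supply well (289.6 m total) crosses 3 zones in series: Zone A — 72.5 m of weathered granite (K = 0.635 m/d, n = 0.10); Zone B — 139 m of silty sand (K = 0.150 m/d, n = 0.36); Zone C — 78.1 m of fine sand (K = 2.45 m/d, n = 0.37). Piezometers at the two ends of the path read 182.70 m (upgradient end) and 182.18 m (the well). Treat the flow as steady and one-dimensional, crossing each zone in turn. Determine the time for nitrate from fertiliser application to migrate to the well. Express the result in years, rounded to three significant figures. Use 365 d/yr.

Total head drop ΔH = 182.70 − 182.18 = 0.52 m
Continuity: the same q passes through each zone, so ΔH = q·Σ(L_j/K_j) — the zones act as resistances in series.
Σ(L/K) = 72.5/0.635 + 139/0.150 + 78.1/2.45 = 114.2 + 926.7 + 31.88 = 1073 d
q = ΔH / Σ(L/K) = 0.52 / 1073 = 4.848e-4 m/d (same in every zone)
Zone A: v = q/n = 4.848e-4/0.10 = 0.004848 m/d → t_A = 72.5/0.004848 = 14960 d
Zone B: v = q/n = 4.848e-4/0.36 = 0.001347 m/d → t_B = 139/0.001347 = 103200 d
Zone C: v = q/n = 4.848e-4/0.37 = 0.001310 m/d → t_C = 78.1/0.001310 = 59610 d
Total t = 14960 + 103200 + 59610 = 177800 d
   = 177800 / 365 = 487 yr

487 years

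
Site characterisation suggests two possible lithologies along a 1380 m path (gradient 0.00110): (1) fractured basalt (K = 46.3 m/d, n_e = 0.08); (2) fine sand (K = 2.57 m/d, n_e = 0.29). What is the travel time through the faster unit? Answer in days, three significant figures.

2170 days

Unit 1 (fractured basalt): v = 46.3×0.0011/0.08 = 0.6366 m/d, t = 1380/0.6366 = 2168 d
Unit 2 (fine sand): v = 2.57×0.0011/0.29 = 0.009748 m/d, t = 1380/0.009748 = 141600 d
Faster unit: t = 2170 d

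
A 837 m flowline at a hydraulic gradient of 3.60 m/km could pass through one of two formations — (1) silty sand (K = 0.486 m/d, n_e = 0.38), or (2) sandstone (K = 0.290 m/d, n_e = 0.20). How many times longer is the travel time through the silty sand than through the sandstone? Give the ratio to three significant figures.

Unit 1 (silty sand): v = 0.486×0.0036/0.38 = 0.004604 m/d, t = 837/0.004604 = 181800 d
Unit 2 (sandstone): v = 0.290×0.0036/0.20 = 0.005220 m/d, t = 837/0.005220 = 160300 d
t(silty sand) / t(sandstone) = 181800/160300 = 1.13

1.13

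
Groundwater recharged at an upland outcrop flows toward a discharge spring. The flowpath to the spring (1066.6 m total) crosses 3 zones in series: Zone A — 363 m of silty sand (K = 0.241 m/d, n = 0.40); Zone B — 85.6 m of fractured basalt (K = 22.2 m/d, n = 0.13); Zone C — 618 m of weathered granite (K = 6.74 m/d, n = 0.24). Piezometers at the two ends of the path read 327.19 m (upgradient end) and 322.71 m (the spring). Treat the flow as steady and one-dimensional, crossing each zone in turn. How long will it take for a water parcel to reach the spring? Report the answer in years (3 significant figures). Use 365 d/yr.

298 years

Total head drop ΔH = 327.19 − 322.71 = 4.48 m
Continuity: the same q passes through each zone, so ΔH = q·Σ(L_j/K_j) — the zones act as resistances in series.
Σ(L/K) = 363/0.241 + 85.6/22.2 + 618/6.74 = 1506 + 3.856 + 91.69 = 1602 d
q = ΔH / Σ(L/K) = 4.48 / 1602 = 0.002797 m/d (same in every zone)
Zone A: v = q/n = 0.002797/0.40 = 0.006992 m/d → t_A = 363/0.006992 = 51910 d
Zone B: v = q/n = 0.002797/0.13 = 0.02151 m/d → t_B = 85.6/0.02151 = 3979 d
Zone C: v = q/n = 0.002797/0.24 = 0.01165 m/d → t_C = 618/0.01165 = 53030 d
Total t = 51910 + 3979 + 53030 = 108900 d
   = 108900 / 365 = 298 yr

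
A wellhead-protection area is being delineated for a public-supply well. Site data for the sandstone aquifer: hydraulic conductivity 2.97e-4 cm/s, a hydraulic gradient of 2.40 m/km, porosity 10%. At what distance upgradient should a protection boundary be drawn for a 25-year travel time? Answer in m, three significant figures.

56.2 m

K = 2.97e-4 cm/s × 864 = 0.2566 m/d
Darcy flux q = K·i = 0.2566 × 0.0024 = 6.159e-4 m/d
Seepage velocity v = q / n = 6.159e-4 / 0.10 = 0.006159 m/d
T = 25 yr × 365 = 9125 d
L = v × T = 0.006159 × 9125 = 56.20 m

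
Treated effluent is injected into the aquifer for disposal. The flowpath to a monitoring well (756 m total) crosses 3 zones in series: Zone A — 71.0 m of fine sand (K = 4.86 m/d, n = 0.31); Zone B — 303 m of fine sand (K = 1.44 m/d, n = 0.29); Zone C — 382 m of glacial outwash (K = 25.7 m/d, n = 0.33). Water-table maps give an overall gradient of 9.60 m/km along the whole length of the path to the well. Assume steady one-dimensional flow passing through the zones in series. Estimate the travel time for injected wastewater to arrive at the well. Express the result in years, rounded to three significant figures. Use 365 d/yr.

Steady 1-D flow in series ⇒ the Darcy flux q is identical in every zone and the zone head losses add (resistances L/K in series).
Σ(L/K) = 71.0/4.86 + 303/1.44 + 382/25.7 = 14.61 + 210.4 + 14.86 = 239.9 d
K_eq = L_total / Σ(L/K) = 756 / 239.9 = 3.151 m/d
q = K_eq · i = 3.151 × 0.0096 = 0.03025 m/d (same in every zone)
Zone A: v = q/n = 0.03025/0.31 = 0.09759 m/d → t_A = 71.0/0.09759 = 727.5 d
Zone B: v = q/n = 0.03025/0.29 = 0.1043 m/d → t_B = 303/0.1043 = 2904 d
Zone C: v = q/n = 0.03025/0.33 = 0.09168 m/d → t_C = 382/0.09168 = 4167 d
Total t = 727.5 + 2904 + 4167 = 7799 d
   = 7799 / 365 = 21.4 yr

21.4 years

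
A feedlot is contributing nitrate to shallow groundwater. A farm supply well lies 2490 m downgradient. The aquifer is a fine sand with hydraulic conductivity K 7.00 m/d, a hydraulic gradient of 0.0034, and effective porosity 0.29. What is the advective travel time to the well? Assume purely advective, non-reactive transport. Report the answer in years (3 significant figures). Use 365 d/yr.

Darcy flux q = K·i = 7.00 × 0.0034 = 0.02380 m/d
Seepage velocity v = q / n = 0.02380 / 0.29 = 0.08207 m/d
t = L / v = 2490 / 0.08207 = 30340 d
   = 30340 / 365 = 83.1 yr

83.1 years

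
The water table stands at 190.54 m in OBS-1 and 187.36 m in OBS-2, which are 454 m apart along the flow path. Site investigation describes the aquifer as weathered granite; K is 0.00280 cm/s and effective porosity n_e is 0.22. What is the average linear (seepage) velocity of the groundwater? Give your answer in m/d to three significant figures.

0.0770 m/d

Hydraulic gradient i = (190.54 − 187.36) / 454 = 3.18 / 454 = 0.007004
K = 0.00280 cm/s × 864 = 2.419 m/d
Specific discharge q = 2.419 × 0.007004 = 0.01695 m/d
v_s = q/n_e = 0.01695/0.22 = 0.07702 m/d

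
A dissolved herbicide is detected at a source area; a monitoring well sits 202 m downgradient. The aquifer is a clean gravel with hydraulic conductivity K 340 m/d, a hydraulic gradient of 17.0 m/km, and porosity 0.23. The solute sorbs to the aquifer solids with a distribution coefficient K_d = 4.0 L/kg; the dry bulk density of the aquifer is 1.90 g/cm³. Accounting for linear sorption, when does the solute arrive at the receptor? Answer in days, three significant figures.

Darcy flux q = K·i = 340 × 0.017 = 5.780 m/d
Average linear velocity = 5.780 / 0.23 = 25.13 m/d
Retardation R = 1 + ρ_b·K_d/n = 1 + 1.90×4.0/0.23 = 34.04
Contaminant velocity v_c = v/R = 25.13/34.04 = 0.7382 m/d
t = L/v_c = 202/0.7382 = 273.6 d

274 days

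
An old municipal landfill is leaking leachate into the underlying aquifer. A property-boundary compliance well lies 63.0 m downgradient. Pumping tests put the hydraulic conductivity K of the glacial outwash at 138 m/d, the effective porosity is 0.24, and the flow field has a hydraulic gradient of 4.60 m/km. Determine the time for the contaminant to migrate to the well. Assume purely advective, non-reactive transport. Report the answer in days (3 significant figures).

Specific discharge q = 138 × 0.0046 = 0.6348 m/d
Seepage velocity v = q / n = 0.6348 / 0.24 = 2.645 m/d
t = L / v = 63.0 / 2.645 = 23.82 d

23.8 days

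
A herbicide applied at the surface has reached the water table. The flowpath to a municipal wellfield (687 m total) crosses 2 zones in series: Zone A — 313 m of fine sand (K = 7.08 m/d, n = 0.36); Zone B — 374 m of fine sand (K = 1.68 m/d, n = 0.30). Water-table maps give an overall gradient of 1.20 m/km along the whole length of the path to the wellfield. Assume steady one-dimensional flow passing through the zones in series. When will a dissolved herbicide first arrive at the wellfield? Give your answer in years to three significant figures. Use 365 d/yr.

199 years

Continuity: the same q passes through each zone, so ΔH = q·Σ(L_j/K_j) — the zones act as resistances in series.
Σ(L/K) = 313/7.08 + 374/1.68 = 44.21 + 222.6 = 266.8 d
K_eq = L_total / Σ(L/K) = 687 / 266.8 = 2.575 m/d
q = K_eq · i = 2.575 × 0.0012 = 0.003090 m/d (same in every zone)
Zone A: v = q/n = 0.003090/0.36 = 0.008582 m/d → t_A = 313/0.008582 = 36470 d
Zone B: v = q/n = 0.003090/0.30 = 0.01030 m/d → t_B = 374/0.01030 = 36320 d
Total t = 36470 + 36320 = 72790 d
   = 72790 / 365 = 199 yr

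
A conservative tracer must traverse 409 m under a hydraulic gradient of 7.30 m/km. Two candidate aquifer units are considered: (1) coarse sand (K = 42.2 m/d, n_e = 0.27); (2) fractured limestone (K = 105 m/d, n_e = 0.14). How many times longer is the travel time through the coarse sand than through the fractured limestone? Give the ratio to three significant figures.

4.80

Unit 1 (coarse sand): v = 42.2×0.0073/0.27 = 1.141 m/d, t = 409/1.141 = 358.5 d
Unit 2 (fractured limestone): v = 105×0.0073/0.14 = 5.475 m/d, t = 409/5.475 = 74.70 d
t(coarse sand) / t(fractured limestone) = 358.5/74.70 = 4.80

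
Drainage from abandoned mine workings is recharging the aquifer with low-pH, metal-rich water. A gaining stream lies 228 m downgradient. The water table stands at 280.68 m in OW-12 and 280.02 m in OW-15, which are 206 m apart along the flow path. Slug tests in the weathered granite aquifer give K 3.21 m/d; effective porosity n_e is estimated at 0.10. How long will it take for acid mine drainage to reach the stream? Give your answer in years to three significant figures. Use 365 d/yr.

Hydraulic gradient i = (280.68 − 280.02) / 206 = 0.66 / 206 = 0.003204
Darcy flux q = K·i = 3.21 × 0.003204 = 0.01028 m/d
v = Ki/n = 3.21·0.003204/0.10 = 0.1028 m/d
t = L / v = 228 / 0.1028 = 2217 d
   = 2217 / 365 = 6.07 yr

6.07 years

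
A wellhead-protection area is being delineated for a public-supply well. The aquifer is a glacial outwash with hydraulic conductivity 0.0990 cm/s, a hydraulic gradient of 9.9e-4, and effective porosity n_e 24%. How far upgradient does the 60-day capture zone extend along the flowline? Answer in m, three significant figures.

K = 0.0990 cm/s × 864 = 85.54 m/d
Specific discharge q = 85.54 × 9.9e-4 = 0.08468 m/d
v = Ki/n = 85.54·9.9e-4/0.24 = 0.3528 m/d
L = v × T = 0.3528 × 60 = 21.17 m

21.2 m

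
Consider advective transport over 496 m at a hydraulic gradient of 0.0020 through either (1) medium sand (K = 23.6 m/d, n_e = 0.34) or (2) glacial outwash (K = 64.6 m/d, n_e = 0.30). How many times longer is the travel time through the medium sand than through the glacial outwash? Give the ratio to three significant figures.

3.10

Unit 1 (medium sand): v = 23.6×0.0020/0.34 = 0.1388 m/d, t = 496/0.1388 = 3573 d
Unit 2 (glacial outwash): v = 64.6×0.0020/0.30 = 0.4307 m/d, t = 496/0.4307 = 1152 d
t(medium sand) / t(glacial outwash) = 3573/1152 = 3.10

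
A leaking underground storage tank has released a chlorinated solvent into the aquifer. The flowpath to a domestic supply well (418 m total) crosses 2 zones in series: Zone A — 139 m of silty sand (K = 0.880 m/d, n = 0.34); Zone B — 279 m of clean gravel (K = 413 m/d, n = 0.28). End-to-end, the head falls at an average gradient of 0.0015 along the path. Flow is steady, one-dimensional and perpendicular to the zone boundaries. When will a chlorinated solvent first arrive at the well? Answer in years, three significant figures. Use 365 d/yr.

Continuity: the same q passes through each zone, so ΔH = q·Σ(L_j/K_j) — the zones act as resistances in series.
Σ(L/K) = 139/0.880 + 279/413 = 158.0 + 0.6755 = 158.6 d
K_eq = L_total / Σ(L/K) = 418 / 158.6 = 2.635 m/d
q = K_eq · i = 2.635 × 0.0015 = 0.003953 m/d (same in every zone)
Zone A: v = q/n = 0.003953/0.34 = 0.01163 m/d → t_A = 139/0.01163 = 11960 d
Zone B: v = q/n = 0.003953/0.28 = 0.01412 m/d → t_B = 279/0.01412 = 19760 d
Total t = 11960 + 19760 = 31720 d
   = 31720 / 365 = 86.9 yr

86.9 years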